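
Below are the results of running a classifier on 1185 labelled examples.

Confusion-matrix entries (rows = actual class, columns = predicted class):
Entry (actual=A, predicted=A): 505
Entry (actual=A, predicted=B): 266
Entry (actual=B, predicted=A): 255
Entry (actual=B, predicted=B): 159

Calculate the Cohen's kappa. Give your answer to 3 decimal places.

0.039

Observed agreement pₒ = trace/N = 664/1185 = 0.5603
Expected agreement pₑ = Σ (rowᵢ·colᵢ)/N² = (771·760 + 414·425)/1185² = 0.5426
κ = (pₒ − pₑ)/(1 − pₑ) = (0.5603 − 0.5426)/(1 − 0.5426) = 0.039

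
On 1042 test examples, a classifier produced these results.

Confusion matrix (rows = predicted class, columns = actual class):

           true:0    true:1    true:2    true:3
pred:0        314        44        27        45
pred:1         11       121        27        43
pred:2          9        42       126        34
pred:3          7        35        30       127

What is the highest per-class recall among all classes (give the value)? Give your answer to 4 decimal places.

0.9208

Per-class recall (TP/(TP+FN)):
  0: TP=314, FN=11+9+7=27 → 314/341 = 0.92082
  1: TP=121, FN=44+42+35=121 → 121/242 = 0.50000
  2: TP=126, FN=27+27+30=84 → 126/210 = 0.60000
  3: TP=127, FN=45+43+34=122 → 127/249 = 0.51004
Highest is class '0' with recall = 0.9208.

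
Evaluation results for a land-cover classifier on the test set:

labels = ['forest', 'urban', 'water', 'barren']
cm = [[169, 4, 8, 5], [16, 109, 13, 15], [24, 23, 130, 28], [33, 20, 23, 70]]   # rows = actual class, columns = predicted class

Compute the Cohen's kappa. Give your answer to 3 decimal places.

Observed agreement pₒ = trace/N = 478/690 = 0.6928
Expected agreement pₑ = Σ (rowᵢ·colᵢ)/N² = (186·242 + 153·156 + 205·174 + 146·118)/690² = 0.2558
κ = (pₒ − pₑ)/(1 − pₑ) = (0.6928 − 0.2558)/(1 − 0.2558) = 0.587

0.587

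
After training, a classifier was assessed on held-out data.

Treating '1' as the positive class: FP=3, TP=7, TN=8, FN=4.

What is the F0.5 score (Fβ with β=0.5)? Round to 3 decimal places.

Fβ = (1+β²)·TP / ((1+β²)·TP + β²·FN + FP), with β²=1/4
= 1.25·7 / (1.25·7 + 0.25·4 + 3) = 0.686

0.686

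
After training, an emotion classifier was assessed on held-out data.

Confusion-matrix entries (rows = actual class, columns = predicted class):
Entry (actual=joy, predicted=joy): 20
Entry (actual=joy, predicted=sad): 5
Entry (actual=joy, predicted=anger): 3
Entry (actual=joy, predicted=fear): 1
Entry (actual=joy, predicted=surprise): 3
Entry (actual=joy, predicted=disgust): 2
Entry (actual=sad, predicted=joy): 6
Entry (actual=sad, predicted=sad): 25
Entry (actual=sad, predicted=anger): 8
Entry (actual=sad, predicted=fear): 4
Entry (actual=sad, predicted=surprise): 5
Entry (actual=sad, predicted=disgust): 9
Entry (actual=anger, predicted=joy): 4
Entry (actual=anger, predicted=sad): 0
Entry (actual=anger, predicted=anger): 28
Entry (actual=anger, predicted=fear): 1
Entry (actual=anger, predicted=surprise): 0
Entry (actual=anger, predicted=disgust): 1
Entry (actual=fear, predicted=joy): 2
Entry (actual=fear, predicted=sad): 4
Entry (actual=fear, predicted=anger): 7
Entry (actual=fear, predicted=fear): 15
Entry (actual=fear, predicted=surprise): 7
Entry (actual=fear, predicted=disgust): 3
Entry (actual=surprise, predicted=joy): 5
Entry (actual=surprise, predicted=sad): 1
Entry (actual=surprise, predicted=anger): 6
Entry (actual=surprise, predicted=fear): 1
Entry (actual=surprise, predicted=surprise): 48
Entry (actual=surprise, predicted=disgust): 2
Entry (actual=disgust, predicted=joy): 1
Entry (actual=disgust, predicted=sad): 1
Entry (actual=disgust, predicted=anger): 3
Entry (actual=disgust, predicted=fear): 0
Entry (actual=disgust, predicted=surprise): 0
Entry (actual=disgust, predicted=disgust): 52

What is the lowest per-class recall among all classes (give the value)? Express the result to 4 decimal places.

0.3947

Per-class recall (TP/(TP+FN)):
  joy: TP=20, FN=5+3+1+3+2=14 → 20/34 = 0.58824
  sad: TP=25, FN=6+8+4+5+9=32 → 25/57 = 0.43860
  anger: TP=28, FN=4+0+1+0+1=6 → 28/34 = 0.82353
  fear: TP=15, FN=2+4+7+7+3=23 → 15/38 = 0.39474
  surprise: TP=48, FN=5+1+6+1+2=15 → 48/63 = 0.76190
  disgust: TP=52, FN=1+1+3+0+0=5 → 52/57 = 0.91228
Lowest is class 'fear' with recall = 0.3947.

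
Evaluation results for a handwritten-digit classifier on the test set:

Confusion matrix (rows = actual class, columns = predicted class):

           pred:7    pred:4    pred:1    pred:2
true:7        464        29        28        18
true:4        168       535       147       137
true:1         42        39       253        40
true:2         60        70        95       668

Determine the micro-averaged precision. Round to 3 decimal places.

0.687

Micro-averaging pools counts across classes: ΣTP=1920, ΣFP=873, ΣFN=873.
Micro-precision = TP/(TP+FP) on pooled counts = 0.687 (equals overall accuracy in single-label multiclass).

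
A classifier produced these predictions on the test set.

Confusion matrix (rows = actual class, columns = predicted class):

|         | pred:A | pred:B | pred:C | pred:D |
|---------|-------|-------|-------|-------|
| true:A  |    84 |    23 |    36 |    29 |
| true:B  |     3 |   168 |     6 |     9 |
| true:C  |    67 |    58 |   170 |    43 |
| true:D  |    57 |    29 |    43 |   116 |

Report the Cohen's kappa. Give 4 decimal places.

0.4280

Observed agreement pₒ = trace/N = 538/941 = 0.57173
Expected agreement pₑ = Σ (rowᵢ·colᵢ)/N² = (172·211 + 186·278 + 338·255 + 245·197)/941² = 0.25123
κ = (pₒ − pₑ)/(1 − pₑ) = (0.57173 − 0.25123)/(1 − 0.25123) = 0.4280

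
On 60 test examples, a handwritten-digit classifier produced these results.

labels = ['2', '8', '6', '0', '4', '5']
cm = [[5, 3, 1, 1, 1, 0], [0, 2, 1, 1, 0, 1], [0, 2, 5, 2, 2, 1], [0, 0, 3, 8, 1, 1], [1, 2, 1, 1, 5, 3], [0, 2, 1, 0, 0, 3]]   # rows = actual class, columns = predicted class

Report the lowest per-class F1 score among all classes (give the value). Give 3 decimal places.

0.250

Per-class F1 score (2·TP/(2·TP+FP+FN)):
  2: TP=5, FP=0+0+0+1+0=1, FN=3+1+1+1+0=6 → 10/17 = 0.5882
  8: TP=2, FP=3+2+0+2+2=9, FN=0+1+1+0+1=3 → 4/16 = 0.2500
  6: TP=5, FP=1+1+3+1+1=7, FN=0+2+2+2+1=7 → 10/24 = 0.4167
  0: TP=8, FP=1+1+2+1+0=5, FN=0+0+3+1+1=5 → 16/26 = 0.6154
  4: TP=5, FP=1+0+2+1+0=4, FN=1+2+1+1+3=8 → 10/22 = 0.4545
  5: TP=3, FP=0+1+1+1+3=6, FN=0+2+1+0+0=3 → 6/15 = 0.4000
Lowest is class '8' with F1 score = 0.250.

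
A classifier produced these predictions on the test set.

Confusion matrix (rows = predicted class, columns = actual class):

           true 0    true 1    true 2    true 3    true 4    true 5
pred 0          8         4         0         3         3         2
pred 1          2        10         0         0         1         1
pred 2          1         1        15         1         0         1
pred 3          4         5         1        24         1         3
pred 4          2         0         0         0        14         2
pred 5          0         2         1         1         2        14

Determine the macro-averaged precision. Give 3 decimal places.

0.669

Per-class precision (TP/(TP+FP)):
  0: TP=8, FP=4+0+3+3+2=12 → 8/20 = 0.4000
  1: TP=10, FP=2+0+0+1+1=4 → 10/14 = 0.7143
  2: TP=15, FP=1+1+1+0+1=4 → 15/19 = 0.7895
  3: TP=24, FP=4+5+1+1+3=14 → 24/38 = 0.6316
  4: TP=14, FP=2+0+0+0+2=4 → 14/18 = 0.7778
  5: TP=14, FP=0+2+1+1+2=6 → 14/20 = 0.7000
Macro-precision = mean = (0.4000 + 0.7143 + 0.7895 + 0.6316 + 0.7778 + 0.7000) / 6 = 0.669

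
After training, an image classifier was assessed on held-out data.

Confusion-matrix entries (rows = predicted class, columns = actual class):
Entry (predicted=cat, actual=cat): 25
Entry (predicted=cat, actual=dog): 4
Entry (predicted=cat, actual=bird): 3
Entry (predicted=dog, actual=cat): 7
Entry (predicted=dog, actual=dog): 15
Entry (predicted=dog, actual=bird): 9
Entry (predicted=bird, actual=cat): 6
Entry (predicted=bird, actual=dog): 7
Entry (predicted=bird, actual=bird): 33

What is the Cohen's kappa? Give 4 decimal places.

Observed agreement pₒ = trace/N = 73/109 = 0.66972
Expected agreement pₑ = Σ (rowᵢ·colᵢ)/N² = (38·32 + 26·31 + 45·46)/109² = 0.34442
κ = (pₒ − pₑ)/(1 − pₑ) = (0.66972 − 0.34442)/(1 − 0.34442) = 0.4962

0.4962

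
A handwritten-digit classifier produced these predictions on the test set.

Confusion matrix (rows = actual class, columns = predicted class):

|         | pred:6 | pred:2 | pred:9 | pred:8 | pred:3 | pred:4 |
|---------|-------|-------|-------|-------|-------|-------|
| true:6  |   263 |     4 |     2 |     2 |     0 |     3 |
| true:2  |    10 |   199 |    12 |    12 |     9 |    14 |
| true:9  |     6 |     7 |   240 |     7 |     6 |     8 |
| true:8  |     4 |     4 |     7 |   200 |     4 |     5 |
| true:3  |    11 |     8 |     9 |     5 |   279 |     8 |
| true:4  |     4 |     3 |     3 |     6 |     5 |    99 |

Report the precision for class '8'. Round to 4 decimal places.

0.8621

One-vs-rest for '8': TP = diagonal; FP = other classes predicted '8'; FN = '8' predicted as other.
precision = TP/(TP+FP).
8: TP=200, FP=2+12+7+5+6=32 → 200/232 = 0.86207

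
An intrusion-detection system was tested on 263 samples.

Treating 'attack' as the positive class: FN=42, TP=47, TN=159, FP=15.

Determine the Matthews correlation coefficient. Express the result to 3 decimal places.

MCC = (TP·TN − FP·FN) / √((TP+FP)(TP+FN)(TN+FP)(TN+FN))
Numerator = 47·159 − 15·42 = 6843
Denominator = √(62·89·174·201) = √192986532 = 13891.9593
MCC = 6843 / 13891.9593 = 0.493

0.493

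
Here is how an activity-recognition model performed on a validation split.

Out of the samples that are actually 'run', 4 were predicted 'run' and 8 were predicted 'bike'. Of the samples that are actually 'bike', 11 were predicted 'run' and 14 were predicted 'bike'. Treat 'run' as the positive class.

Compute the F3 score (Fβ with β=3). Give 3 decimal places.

0.325

Fβ = (1+β²)·TP / ((1+β²)·TP + β²·FN + FP), with β²=9
= 10·4 / (10·4 + 9·8 + 11) = 0.325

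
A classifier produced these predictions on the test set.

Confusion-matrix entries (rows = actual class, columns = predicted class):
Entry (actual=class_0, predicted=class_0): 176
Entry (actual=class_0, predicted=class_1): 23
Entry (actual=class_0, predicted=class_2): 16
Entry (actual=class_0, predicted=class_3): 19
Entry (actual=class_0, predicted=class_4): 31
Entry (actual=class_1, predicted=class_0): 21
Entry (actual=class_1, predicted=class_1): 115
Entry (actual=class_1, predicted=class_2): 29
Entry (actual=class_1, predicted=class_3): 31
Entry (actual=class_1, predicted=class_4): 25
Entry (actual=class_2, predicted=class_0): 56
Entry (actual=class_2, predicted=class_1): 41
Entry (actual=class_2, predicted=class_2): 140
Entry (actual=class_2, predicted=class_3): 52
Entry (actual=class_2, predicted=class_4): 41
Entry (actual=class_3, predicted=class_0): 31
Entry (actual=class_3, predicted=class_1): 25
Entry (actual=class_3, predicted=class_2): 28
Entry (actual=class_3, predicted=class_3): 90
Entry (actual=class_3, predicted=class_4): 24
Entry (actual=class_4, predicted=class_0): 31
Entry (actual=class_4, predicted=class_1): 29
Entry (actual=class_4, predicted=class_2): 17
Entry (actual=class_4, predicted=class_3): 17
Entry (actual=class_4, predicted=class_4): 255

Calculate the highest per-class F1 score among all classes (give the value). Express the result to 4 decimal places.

0.7034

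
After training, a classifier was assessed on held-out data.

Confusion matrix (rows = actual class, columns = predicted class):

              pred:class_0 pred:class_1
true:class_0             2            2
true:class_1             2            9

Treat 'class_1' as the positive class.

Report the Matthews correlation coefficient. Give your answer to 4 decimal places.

MCC = (TP·TN − FP·FN) / √((TP+FP)(TP+FN)(TN+FP)(TN+FN))
Numerator = 9·2 − 2·2 = 14
Denominator = √(11·11·4·4) = √1936 = 44.0000
MCC = 14 / 44.0000 = 0.3182

0.3182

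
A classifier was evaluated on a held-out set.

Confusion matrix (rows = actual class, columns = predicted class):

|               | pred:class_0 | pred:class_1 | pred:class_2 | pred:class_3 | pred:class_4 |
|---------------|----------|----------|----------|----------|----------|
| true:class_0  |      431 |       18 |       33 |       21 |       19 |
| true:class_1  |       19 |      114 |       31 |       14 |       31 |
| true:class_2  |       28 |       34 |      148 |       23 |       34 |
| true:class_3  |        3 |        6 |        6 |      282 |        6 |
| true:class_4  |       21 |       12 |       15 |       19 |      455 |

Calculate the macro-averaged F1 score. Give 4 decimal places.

0.7438

Per-class F1 score (2·TP/(2·TP+FP+FN)):
  class_0: TP=431, FP=19+28+3+21=71, FN=18+33+21+19=91 → 862/1024 = 0.84180
  class_1: TP=114, FP=18+34+6+12=70, FN=19+31+14+31=95 → 228/393 = 0.58015
  class_2: TP=148, FP=33+31+6+15=85, FN=28+34+23+34=119 → 296/500 = 0.59200
  class_3: TP=282, FP=21+14+23+19=77, FN=3+6+6+6=21 → 564/662 = 0.85196
  class_4: TP=455, FP=19+31+34+6=90, FN=21+12+15+19=67 → 910/1067 = 0.85286
Macro-F1 score = mean = (0.84180 + 0.58015 + 0.59200 + 0.85196 + 0.85286) / 5 = 0.7438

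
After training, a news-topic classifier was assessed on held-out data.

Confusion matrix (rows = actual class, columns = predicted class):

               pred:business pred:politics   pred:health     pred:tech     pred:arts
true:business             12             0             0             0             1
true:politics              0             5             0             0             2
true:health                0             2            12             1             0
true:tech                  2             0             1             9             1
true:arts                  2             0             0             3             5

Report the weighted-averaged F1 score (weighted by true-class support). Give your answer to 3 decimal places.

0.739

Per-class F1 score (2·TP/(2·TP+FP+FN)):
  business: TP=12, FP=0+0+2+2=4, FN=0+0+0+1=1 → 24/29 = 0.8276
  politics: TP=5, FP=0+2+0+0=2, FN=0+0+0+2=2 → 10/14 = 0.7143
  health: TP=12, FP=0+0+1+0=1, FN=0+2+1+0=3 → 24/28 = 0.8571
  tech: TP=9, FP=0+0+1+3=4, FN=2+0+1+1=4 → 18/26 = 0.6923
  arts: TP=5, FP=1+2+0+1=4, FN=2+0+0+3=5 → 10/19 = 0.5263
Weighted-F1 score = Σ (supportᵢ/N)·F1 scoreᵢ with N=58: (13/58)·0.8276 + (7/58)·0.7143 + (15/58)·0.8571 + (13/58)·0.6923 + (10/58)·0.5263 = 0.739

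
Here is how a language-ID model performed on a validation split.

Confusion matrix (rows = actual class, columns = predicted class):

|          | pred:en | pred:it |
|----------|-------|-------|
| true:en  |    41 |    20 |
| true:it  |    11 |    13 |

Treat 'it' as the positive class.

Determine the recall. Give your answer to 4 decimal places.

0.5417

Recall = TP/(TP+FN) = 13/(13+11) = 13/24 = 0.5417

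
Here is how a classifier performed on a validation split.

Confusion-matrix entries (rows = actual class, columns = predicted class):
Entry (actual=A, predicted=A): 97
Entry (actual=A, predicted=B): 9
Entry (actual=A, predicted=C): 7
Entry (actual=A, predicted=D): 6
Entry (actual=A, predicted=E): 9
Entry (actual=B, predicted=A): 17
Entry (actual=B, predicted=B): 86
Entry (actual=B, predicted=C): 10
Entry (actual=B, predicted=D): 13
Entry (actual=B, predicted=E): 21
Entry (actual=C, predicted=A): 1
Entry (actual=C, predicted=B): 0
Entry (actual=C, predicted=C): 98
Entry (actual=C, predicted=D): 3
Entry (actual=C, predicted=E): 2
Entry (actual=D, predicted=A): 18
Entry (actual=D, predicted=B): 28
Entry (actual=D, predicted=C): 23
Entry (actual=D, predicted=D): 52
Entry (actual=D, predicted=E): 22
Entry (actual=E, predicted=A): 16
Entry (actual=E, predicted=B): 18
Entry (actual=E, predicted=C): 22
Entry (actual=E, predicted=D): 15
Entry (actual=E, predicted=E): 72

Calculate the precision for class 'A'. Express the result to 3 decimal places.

Take TP from the diagonal, FP from the rest of the 'A' prediction marginal, FN from the rest of the 'A' actual marginal.
precision = TP/(TP+FP).
A: TP=97, FP=17+1+18+16=52 → 97/149 = 0.6510

0.651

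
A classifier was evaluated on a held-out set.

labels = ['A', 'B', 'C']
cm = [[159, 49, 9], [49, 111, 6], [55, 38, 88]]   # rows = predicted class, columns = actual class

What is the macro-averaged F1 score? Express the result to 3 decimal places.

Per-class F1 score (2·TP/(2·TP+FP+FN)):
  A: TP=159, FP=49+9=58, FN=49+55=104 → 318/480 = 0.6625
  B: TP=111, FP=49+6=55, FN=49+38=87 → 222/364 = 0.6099
  C: TP=88, FP=55+38=93, FN=9+6=15 → 176/284 = 0.6197
Macro-F1 score = mean = (0.6625 + 0.6099 + 0.6197) / 3 = 0.631

0.631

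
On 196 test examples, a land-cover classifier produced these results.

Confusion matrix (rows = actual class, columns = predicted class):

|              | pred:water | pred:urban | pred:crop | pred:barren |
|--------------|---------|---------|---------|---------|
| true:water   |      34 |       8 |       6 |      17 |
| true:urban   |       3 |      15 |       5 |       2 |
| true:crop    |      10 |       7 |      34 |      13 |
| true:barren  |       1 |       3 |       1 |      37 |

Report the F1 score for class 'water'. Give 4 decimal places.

F1 score = 2·TP/(2·TP+FP+FN).
water: TP=34, FP=3+10+1=14, FN=8+6+17=31 → 68/113 = 0.60177

0.6018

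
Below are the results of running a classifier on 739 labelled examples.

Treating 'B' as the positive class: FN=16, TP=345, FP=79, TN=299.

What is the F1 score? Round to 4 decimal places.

Precision = TP/(TP+FP) = 345/424 = 0.8137
Recall = TP/(TP+FN) = 345/361 = 0.9557
F1 = 2·TP/(2·TP+FP+FN) = 690/785 = 0.8790

0.8790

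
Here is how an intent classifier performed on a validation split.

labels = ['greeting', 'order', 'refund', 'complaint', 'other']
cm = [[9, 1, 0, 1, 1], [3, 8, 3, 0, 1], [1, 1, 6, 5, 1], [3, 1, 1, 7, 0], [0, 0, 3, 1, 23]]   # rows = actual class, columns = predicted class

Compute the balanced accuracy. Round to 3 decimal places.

0.629

Balanced accuracy = mean of per-class recall.
  greeting: recall = 9/12 = 0.7500
  order: recall = 8/15 = 0.5333
  refund: recall = 6/14 = 0.4286
  complaint: recall = 7/12 = 0.5833
  other: recall = 23/27 = 0.8519
Mean = (0.7500 + 0.5333 + 0.4286 + 0.5833 + 0.8519) / 5 = 0.629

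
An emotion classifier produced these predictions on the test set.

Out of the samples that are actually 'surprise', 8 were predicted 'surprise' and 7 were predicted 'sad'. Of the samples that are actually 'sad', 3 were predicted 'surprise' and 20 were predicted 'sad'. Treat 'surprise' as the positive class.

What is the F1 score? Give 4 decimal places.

0.6154

Precision = TP/(TP+FP) = 8/11 = 0.7273
Recall = TP/(TP+FN) = 8/15 = 0.5333
F1 = 2·TP/(2·TP+FP+FN) = 16/26 = 0.6154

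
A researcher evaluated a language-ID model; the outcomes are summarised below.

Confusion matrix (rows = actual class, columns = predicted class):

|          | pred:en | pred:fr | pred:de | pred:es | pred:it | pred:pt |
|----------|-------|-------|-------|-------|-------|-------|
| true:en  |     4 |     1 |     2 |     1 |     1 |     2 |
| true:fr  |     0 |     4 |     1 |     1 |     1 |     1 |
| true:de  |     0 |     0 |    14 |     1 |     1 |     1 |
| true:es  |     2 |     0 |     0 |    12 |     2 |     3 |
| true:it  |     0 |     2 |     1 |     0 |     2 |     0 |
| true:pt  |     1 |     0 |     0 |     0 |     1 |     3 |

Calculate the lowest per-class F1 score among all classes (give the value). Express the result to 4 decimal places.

0.3077

Per-class F1 score (2·TP/(2·TP+FP+FN)):
  en: TP=4, FP=0+0+2+0+1=3, FN=1+2+1+1+2=7 → 8/18 = 0.44444
  fr: TP=4, FP=1+0+0+2+0=3, FN=0+1+1+1+1=4 → 8/15 = 0.53333
  de: TP=14, FP=2+1+0+1+0=4, FN=0+0+1+1+1=3 → 28/35 = 0.80000
  es: TP=12, FP=1+1+1+0+0=3, FN=2+0+0+2+3=7 → 24/34 = 0.70588
  it: TP=2, FP=1+1+1+2+1=6, FN=0+2+1+0+0=3 → 4/13 = 0.30769
  pt: TP=3, FP=2+1+1+3+0=7, FN=1+0+0+0+1=2 → 6/15 = 0.40000
Lowest is class 'it' with F1 score = 0.3077.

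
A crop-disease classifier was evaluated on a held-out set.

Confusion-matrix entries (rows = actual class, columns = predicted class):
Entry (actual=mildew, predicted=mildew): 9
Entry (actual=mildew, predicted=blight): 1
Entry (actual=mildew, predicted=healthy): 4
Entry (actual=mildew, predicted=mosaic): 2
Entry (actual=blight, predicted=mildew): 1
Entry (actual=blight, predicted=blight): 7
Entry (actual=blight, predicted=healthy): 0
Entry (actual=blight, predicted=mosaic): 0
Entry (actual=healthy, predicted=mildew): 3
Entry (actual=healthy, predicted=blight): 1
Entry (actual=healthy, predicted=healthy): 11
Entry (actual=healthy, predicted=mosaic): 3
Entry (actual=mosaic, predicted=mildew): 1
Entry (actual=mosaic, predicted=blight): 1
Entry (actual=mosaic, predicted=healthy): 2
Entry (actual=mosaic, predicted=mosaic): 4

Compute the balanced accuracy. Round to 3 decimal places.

0.637

Balanced accuracy = mean of per-class recall.
  mildew: recall = 9/16 = 0.5625
  blight: recall = 7/8 = 0.8750
  healthy: recall = 11/18 = 0.6111
  mosaic: recall = 4/8 = 0.5000
Mean = (0.5625 + 0.8750 + 0.6111 + 0.5000) / 4 = 0.637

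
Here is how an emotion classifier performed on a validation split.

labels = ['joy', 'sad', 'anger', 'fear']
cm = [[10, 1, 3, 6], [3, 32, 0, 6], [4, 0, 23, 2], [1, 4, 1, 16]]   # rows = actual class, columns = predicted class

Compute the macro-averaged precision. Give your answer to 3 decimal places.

0.701

Per-class precision (TP/(TP+FP)):
  joy: TP=10, FP=3+4+1=8 → 10/18 = 0.5556
  sad: TP=32, FP=1+0+4=5 → 32/37 = 0.8649
  anger: TP=23, FP=3+0+1=4 → 23/27 = 0.8519
  fear: TP=16, FP=6+6+2=14 → 16/30 = 0.5333
Macro-precision = mean = (0.5556 + 0.8649 + 0.8519 + 0.5333) / 4 = 0.701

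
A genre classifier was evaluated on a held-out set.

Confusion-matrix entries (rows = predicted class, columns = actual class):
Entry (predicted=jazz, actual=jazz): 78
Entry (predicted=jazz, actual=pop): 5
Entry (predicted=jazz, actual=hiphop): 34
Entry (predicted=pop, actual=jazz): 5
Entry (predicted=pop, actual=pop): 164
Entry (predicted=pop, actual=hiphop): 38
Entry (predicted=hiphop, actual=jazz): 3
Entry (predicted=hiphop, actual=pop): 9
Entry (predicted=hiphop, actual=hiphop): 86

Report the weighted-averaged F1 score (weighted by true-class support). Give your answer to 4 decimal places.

0.7675

Per-class F1 score (2·TP/(2·TP+FP+FN)):
  jazz: TP=78, FP=5+34=39, FN=5+3=8 → 156/203 = 0.76847
  pop: TP=164, FP=5+38=43, FN=5+9=14 → 328/385 = 0.85195
  hiphop: TP=86, FP=3+9=12, FN=34+38=72 → 172/256 = 0.67188
Weighted-F1 score = Σ (supportᵢ/N)·F1 scoreᵢ with N=422: (86/422)·0.76847 + (178/422)·0.85195 + (158/422)·0.67188 = 0.7675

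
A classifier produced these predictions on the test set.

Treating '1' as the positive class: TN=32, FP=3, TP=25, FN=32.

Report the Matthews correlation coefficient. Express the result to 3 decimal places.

MCC = (TP·TN − FP·FN) / √((TP+FP)(TP+FN)(TN+FP)(TN+FN))
Numerator = 25·32 − 3·32 = 704
Denominator = √(28·57·35·64) = √3575040 = 1890.7776
MCC = 704 / 1890.7776 = 0.372

0.372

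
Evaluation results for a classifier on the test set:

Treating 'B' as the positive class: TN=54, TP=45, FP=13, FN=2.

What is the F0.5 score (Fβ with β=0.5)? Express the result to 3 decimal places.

0.806

Fβ = (1+β²)·TP / ((1+β²)·TP + β²·FN + FP), with β²=1/4
= 1.25·45 / (1.25·45 + 0.25·2 + 13) = 0.806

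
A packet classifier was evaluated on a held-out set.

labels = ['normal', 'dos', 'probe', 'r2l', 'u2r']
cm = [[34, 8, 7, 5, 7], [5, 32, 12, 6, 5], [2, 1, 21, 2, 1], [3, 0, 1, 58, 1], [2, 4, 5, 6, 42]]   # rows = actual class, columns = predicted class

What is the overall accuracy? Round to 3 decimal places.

0.693

Accuracy = trace / total = (34+32+21+58+42=187) / 270 = 187/270 = 0.693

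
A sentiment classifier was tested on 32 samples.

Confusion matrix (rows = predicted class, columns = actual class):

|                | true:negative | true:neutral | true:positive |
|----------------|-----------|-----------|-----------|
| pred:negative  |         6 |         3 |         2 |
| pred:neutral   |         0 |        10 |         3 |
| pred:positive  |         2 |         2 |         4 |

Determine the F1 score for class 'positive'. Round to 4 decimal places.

0.4706

Treat 'positive' as positive and all other classes as negative.
F1 score = 2·TP/(2·TP+FP+FN).
positive: TP=4, FP=2+2=4, FN=2+3=5 → 8/17 = 0.47059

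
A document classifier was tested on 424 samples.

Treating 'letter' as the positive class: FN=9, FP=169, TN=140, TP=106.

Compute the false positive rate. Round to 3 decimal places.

0.547

FPR = FP/(FP+TN) = 169/(169+140) = 0.547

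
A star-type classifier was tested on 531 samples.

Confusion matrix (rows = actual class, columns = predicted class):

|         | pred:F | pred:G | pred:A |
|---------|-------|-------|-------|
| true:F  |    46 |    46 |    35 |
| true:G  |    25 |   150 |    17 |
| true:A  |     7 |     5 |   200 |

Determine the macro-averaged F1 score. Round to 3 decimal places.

0.691

Per-class F1 score (2·TP/(2·TP+FP+FN)):
  F: TP=46, FP=25+7=32, FN=46+35=81 → 92/205 = 0.4488
  G: TP=150, FP=46+5=51, FN=25+17=42 → 300/393 = 0.7634
  A: TP=200, FP=35+17=52, FN=7+5=12 → 400/464 = 0.8621
Macro-F1 score = mean = (0.4488 + 0.7634 + 0.8621) / 3 = 0.691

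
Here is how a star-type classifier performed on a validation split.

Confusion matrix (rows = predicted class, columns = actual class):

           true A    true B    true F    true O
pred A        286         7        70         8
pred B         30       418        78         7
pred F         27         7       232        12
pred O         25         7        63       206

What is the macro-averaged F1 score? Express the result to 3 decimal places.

Per-class F1 score (2·TP/(2·TP+FP+FN)):
  A: TP=286, FP=7+70+8=85, FN=30+27+25=82 → 572/739 = 0.7740
  B: TP=418, FP=30+78+7=115, FN=7+7+7=21 → 836/972 = 0.8601
  F: TP=232, FP=27+7+12=46, FN=70+78+63=211 → 464/721 = 0.6436
  O: TP=206, FP=25+7+63=95, FN=8+7+12=27 → 412/534 = 0.7715
Macro-F1 score = mean = (0.7740 + 0.8601 + 0.6436 + 0.7715) / 4 = 0.762

0.762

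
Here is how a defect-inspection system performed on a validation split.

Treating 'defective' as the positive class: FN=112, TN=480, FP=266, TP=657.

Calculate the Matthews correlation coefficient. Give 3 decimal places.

MCC = (TP·TN − FP·FN) / √((TP+FP)(TP+FN)(TN+FP)(TN+FN))
Numerator = 657·480 − 266·112 = 285568
Denominator = √(923·769·746·592) = √313464652384 = 559879.1409
MCC = 285568 / 559879.1409 = 0.510

0.510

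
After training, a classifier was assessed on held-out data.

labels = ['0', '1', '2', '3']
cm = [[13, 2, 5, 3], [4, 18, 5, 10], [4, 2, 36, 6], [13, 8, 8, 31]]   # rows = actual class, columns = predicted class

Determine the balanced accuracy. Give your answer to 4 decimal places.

0.5796

Balanced accuracy = mean of per-class recall.
  0: recall = 13/23 = 0.56522
  1: recall = 18/37 = 0.48649
  2: recall = 36/48 = 0.75000
  3: recall = 31/60 = 0.51667
Mean = (0.56522 + 0.48649 + 0.75000 + 0.51667) / 4 = 0.5796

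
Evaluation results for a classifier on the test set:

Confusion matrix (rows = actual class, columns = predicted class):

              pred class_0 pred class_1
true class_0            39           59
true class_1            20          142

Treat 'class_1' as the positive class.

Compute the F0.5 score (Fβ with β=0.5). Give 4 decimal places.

0.7350

Fβ = (1+β²)·TP / ((1+β²)·TP + β²·FN + FP), with β²=1/4
= 1.25·142 / (1.25·142 + 0.25·20 + 59) = 0.7350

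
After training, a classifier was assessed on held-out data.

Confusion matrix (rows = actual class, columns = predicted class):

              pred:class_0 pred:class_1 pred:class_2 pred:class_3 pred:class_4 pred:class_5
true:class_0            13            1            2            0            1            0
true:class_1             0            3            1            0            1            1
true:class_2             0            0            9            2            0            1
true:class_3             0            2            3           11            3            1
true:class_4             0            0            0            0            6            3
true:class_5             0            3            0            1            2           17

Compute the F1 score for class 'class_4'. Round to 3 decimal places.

One-vs-rest for 'class_4': TP = diagonal; FP = other classes predicted 'class_4'; FN = 'class_4' predicted as other.
F1 score = 2·TP/(2·TP+FP+FN).
class_4: TP=6, FP=1+1+0+3+2=7, FN=0+0+0+0+3=3 → 12/22 = 0.5455

0.545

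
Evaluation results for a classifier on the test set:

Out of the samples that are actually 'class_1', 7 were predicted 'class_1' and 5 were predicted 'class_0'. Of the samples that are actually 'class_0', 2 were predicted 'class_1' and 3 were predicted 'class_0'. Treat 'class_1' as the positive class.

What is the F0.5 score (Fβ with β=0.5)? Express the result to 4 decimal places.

Fβ = (1+β²)·TP / ((1+β²)·TP + β²·FN + FP), with β²=1/4
= 1.25·7 / (1.25·7 + 0.25·5 + 2) = 0.7292

0.7292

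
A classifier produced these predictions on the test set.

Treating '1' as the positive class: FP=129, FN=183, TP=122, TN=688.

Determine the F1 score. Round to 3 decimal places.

Precision = TP/(TP+FP) = 122/251 = 0.4861
Recall = TP/(TP+FN) = 122/305 = 0.4000
F1 = 2·TP/(2·TP+FP+FN) = 244/556 = 0.439

0.439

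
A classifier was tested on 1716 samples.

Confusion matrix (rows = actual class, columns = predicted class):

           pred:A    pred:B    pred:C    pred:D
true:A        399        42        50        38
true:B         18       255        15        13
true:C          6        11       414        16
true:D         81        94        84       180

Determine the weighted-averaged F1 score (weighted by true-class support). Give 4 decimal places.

Per-class F1 score (2·TP/(2·TP+FP+FN)):
  A: TP=399, FP=18+6+81=105, FN=42+50+38=130 → 798/1033 = 0.77251
  B: TP=255, FP=42+11+94=147, FN=18+15+13=46 → 510/703 = 0.72546
  C: TP=414, FP=50+15+84=149, FN=6+11+16=33 → 828/1010 = 0.81980
  D: TP=180, FP=38+13+16=67, FN=81+94+84=259 → 360/686 = 0.52478
Weighted-F1 score = Σ (supportᵢ/N)·F1 scoreᵢ with N=1716: (529/1716)·0.77251 + (301/1716)·0.72546 + (447/1716)·0.81980 + (439/1716)·0.52478 = 0.7132

0.7132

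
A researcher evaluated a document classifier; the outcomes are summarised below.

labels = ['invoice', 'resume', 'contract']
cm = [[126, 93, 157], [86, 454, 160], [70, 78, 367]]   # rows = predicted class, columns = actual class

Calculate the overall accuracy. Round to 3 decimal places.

0.595

Accuracy = trace / total = (126+454+367=947) / 1591 = 947/1591 = 0.595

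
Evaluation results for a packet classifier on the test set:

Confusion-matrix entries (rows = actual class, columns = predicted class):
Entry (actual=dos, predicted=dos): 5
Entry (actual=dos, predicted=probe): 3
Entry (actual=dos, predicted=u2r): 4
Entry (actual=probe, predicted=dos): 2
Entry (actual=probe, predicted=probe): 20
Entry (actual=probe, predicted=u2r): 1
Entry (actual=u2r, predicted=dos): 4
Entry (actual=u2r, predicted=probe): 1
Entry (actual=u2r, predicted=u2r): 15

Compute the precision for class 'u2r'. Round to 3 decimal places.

0.750

precision = TP/(TP+FP).
u2r: TP=15, FP=4+1=5 → 15/20 = 0.7500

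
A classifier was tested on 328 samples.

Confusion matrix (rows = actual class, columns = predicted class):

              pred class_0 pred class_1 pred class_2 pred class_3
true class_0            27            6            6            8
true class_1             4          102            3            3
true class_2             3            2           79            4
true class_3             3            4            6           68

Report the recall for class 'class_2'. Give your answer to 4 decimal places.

0.8977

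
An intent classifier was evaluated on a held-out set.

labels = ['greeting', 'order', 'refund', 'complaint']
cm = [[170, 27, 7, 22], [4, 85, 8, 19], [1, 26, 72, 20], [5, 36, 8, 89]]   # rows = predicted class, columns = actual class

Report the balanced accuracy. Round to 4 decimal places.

Balanced accuracy = mean of per-class recall.
  greeting: recall = 170/180 = 0.94444
  order: recall = 85/174 = 0.48851
  refund: recall = 72/95 = 0.75789
  complaint: recall = 89/150 = 0.59333
Mean = (0.94444 + 0.48851 + 0.75789 + 0.59333) / 4 = 0.6960

0.6960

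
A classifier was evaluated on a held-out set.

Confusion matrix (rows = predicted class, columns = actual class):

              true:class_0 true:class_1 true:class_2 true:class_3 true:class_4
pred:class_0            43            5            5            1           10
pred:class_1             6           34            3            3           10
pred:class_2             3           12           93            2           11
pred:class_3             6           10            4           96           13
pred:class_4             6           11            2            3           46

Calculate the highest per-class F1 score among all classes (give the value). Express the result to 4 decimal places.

0.8205

Per-class F1 score (2·TP/(2·TP+FP+FN)):
  class_0: TP=43, FP=5+5+1+10=21, FN=6+3+6+6=21 → 86/128 = 0.67188
  class_1: TP=34, FP=6+3+3+10=22, FN=5+12+10+11=38 → 68/128 = 0.53125
  class_2: TP=93, FP=3+12+2+11=28, FN=5+3+4+2=14 → 186/228 = 0.81579
  class_3: TP=96, FP=6+10+4+13=33, FN=1+3+2+3=9 → 192/234 = 0.82051
  class_4: TP=46, FP=6+11+2+3=22, FN=10+10+11+13=44 → 92/158 = 0.58228
Highest is class 'class_3' with F1 score = 0.8205.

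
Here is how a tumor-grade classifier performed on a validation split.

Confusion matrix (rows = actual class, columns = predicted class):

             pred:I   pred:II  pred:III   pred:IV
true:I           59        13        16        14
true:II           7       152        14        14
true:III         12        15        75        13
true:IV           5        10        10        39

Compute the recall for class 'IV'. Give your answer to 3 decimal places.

Treat 'IV' as positive and all other classes as negative.
recall = TP/(TP+FN).
IV: TP=39, FN=5+10+10=25 → 39/64 = 0.6094

0.609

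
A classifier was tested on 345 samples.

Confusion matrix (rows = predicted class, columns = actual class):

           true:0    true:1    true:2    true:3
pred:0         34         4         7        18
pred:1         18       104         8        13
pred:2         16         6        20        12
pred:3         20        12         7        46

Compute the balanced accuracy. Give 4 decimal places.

Balanced accuracy = mean of per-class recall.
  0: recall = 34/88 = 0.38636
  1: recall = 104/126 = 0.82540
  2: recall = 20/42 = 0.47619
  3: recall = 46/89 = 0.51685
Mean = (0.38636 + 0.82540 + 0.47619 + 0.51685) / 4 = 0.5512

0.5512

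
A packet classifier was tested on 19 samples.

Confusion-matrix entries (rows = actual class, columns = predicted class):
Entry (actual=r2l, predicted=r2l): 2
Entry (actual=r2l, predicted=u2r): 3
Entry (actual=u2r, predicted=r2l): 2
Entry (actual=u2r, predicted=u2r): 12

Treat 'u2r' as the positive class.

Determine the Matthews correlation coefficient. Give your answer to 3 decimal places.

MCC = (TP·TN − FP·FN) / √((TP+FP)(TP+FN)(TN+FP)(TN+FN))
Numerator = 12·2 − 3·2 = 18
Denominator = √(15·14·5·4) = √4200 = 64.8074
MCC = 18 / 64.8074 = 0.278

0.278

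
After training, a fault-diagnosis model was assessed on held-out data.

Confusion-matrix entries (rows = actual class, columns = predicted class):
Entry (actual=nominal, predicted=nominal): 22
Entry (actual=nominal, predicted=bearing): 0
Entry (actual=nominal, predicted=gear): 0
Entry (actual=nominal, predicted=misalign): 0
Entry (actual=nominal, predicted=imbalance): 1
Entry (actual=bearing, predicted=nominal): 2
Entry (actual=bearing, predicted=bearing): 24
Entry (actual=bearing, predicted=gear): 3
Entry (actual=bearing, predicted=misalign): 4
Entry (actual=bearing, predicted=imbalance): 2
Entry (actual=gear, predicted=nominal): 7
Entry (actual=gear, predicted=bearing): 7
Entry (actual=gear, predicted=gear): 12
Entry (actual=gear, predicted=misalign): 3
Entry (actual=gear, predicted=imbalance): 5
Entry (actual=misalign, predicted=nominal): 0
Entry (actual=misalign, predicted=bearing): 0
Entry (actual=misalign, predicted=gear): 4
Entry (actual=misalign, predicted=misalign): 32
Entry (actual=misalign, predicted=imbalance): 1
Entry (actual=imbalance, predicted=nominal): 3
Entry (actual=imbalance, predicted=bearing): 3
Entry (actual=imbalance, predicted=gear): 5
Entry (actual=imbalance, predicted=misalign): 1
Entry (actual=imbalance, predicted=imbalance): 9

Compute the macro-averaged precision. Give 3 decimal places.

0.631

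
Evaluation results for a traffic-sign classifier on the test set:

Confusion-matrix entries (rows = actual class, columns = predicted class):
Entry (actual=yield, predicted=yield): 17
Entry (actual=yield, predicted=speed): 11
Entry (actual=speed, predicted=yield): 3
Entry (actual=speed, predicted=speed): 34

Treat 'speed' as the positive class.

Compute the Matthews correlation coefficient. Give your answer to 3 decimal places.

0.564

MCC = (TP·TN − FP·FN) / √((TP+FP)(TP+FN)(TN+FP)(TN+FN))
Numerator = 34·17 − 11·3 = 545
Denominator = √(45·37·28·20) = √932400 = 965.6086
MCC = 545 / 965.6086 = 0.564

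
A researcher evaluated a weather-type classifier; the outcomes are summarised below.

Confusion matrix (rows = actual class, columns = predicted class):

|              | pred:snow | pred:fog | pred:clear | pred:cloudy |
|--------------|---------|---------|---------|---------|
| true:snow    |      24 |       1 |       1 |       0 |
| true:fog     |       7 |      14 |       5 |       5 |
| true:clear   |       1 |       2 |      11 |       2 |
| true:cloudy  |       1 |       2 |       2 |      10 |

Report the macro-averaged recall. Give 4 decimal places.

Per-class recall (TP/(TP+FN)):
  snow: TP=24, FN=1+1+0=2 → 24/26 = 0.92308
  fog: TP=14, FN=7+5+5=17 → 14/31 = 0.45161
  clear: TP=11, FN=1+2+2=5 → 11/16 = 0.68750
  cloudy: TP=10, FN=1+2+2=5 → 10/15 = 0.66667
Macro-recall = mean = (0.92308 + 0.45161 + 0.68750 + 0.66667) / 4 = 0.6822

0.6822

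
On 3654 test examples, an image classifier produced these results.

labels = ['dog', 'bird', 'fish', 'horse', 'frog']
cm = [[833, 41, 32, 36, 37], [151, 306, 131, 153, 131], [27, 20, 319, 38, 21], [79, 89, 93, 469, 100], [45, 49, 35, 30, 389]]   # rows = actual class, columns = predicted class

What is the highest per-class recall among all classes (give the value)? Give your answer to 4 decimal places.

0.8509

Per-class recall (TP/(TP+FN)):
  dog: TP=833, FN=41+32+36+37=146 → 833/979 = 0.85087
  bird: TP=306, FN=151+131+153+131=566 → 306/872 = 0.35092
  fish: TP=319, FN=27+20+38+21=106 → 319/425 = 0.75059
  horse: TP=469, FN=79+89+93+100=361 → 469/830 = 0.56506
  frog: TP=389, FN=45+49+35+30=159 → 389/548 = 0.70985
Highest is class 'dog' with recall = 0.8509.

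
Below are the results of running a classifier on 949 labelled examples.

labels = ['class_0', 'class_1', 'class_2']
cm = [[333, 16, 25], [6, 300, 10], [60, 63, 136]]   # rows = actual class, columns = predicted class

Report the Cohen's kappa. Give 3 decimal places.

0.709

Observed agreement pₒ = trace/N = 769/949 = 0.8103
Expected agreement pₑ = Σ (rowᵢ·colᵢ)/N² = (374·399 + 316·379 + 259·171)/949² = 0.3479
κ = (pₒ − pₑ)/(1 − pₑ) = (0.8103 − 0.3479)/(1 − 0.3479) = 0.709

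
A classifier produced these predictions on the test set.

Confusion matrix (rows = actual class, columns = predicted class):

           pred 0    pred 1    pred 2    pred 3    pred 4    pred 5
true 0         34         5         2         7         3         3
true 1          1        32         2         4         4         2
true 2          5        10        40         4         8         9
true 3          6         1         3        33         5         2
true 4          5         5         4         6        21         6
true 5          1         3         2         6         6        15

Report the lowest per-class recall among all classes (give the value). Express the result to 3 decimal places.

0.447

Per-class recall (TP/(TP+FN)):
  0: TP=34, FN=5+2+7+3+3=20 → 34/54 = 0.6296
  1: TP=32, FN=1+2+4+4+2=13 → 32/45 = 0.7111
  2: TP=40, FN=5+10+4+8+9=36 → 40/76 = 0.5263
  3: TP=33, FN=6+1+3+5+2=17 → 33/50 = 0.6600
  4: TP=21, FN=5+5+4+6+6=26 → 21/47 = 0.4468
  5: TP=15, FN=1+3+2+6+6=18 → 15/33 = 0.4545
Lowest is class '4' with recall = 0.447.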